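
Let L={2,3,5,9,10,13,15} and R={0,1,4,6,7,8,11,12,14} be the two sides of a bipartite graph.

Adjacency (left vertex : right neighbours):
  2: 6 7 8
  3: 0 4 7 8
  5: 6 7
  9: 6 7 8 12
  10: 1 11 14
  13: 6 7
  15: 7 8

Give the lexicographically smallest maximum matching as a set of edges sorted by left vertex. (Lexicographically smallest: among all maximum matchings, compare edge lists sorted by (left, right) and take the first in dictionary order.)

|M| = 6 (so the lex-smallest maximum matching has 6 edges)
process left vertices in ascending order; for each, take the smallest-labelled available neighbour that still permits 6 edges overall, or leave it unmatched if none does
lex-smallest matching: {2-6, 3-0, 5-7, 9-12, 10-1, 15-8}

Lex-smallest maximum matching: {(2,6), (3,0), (5,7), (9,12), (10,1), (15,8)}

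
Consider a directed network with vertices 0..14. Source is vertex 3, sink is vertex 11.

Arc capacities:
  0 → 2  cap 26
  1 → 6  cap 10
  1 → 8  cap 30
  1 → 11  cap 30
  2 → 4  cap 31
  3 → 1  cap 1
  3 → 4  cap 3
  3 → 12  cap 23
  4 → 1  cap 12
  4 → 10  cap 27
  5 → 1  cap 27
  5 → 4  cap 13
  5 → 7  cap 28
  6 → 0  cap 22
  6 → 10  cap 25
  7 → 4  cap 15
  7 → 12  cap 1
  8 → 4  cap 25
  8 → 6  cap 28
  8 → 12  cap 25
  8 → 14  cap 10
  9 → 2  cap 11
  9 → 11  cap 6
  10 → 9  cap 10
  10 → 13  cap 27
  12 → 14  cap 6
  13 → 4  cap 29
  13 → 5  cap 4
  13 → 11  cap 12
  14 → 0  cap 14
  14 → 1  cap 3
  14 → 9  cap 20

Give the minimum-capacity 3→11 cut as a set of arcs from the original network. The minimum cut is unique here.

augment #1: 3→1→11 push 1
augment #2: 3→4→1→11 push 3
augment #3: 3→12→14→1→11 push 3
augment #4: 3→12→14→9→11 push 3
max flow = 10; residual-reachable set from 3 gives S-side
cut edges (S→T): {(3,1), (3,4), (12,14)} total cap 10

Min-cut arcs: {(3,1), (3,4), (12,14)} (total capacity 10)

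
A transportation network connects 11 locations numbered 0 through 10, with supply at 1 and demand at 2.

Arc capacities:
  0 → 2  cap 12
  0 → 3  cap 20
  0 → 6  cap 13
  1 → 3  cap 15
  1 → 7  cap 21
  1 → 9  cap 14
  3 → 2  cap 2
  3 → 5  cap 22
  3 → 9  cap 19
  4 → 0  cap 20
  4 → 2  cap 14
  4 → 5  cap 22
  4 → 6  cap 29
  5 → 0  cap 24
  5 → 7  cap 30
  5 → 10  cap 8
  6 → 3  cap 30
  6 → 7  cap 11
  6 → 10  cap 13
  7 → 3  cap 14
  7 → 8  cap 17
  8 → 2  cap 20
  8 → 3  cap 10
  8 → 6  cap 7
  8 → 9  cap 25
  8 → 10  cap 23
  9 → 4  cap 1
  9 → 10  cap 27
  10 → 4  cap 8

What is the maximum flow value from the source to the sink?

augment #1: 1→3→2 bottleneck 2, total now 2
augment #2: 1→7→8→2 bottleneck 17, total now 19
augment #3: 1→9→4→2 bottleneck 1, total now 20
augment #4: 1→3→5→0→2 bottleneck 12, total now 32
augment #5: 1→9→10→4→2 bottleneck 8, total now 40

Maximum flow value: 40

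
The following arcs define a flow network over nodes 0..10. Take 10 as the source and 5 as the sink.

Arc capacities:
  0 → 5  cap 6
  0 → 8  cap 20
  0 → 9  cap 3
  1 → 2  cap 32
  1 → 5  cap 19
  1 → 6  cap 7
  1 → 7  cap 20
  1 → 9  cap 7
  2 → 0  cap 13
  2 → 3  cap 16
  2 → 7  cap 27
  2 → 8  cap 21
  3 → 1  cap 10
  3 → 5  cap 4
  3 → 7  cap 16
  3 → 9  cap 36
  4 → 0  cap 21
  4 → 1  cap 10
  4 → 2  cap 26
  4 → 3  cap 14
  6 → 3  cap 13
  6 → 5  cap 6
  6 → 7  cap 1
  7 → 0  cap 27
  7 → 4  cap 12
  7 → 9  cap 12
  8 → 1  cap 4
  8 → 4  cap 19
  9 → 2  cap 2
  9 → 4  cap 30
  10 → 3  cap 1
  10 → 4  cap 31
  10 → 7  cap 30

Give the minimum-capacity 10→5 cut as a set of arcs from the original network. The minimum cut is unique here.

augment #1: 10→3→5 push 1
augment #2: 10→4→0→5 push 6
augment #3: 10→4→1→5 push 10
augment #4: 10→4→3→5 push 3
augment #5: 10→4→3→1→5 push 9
augment #6: 10→4→3→1→6→5 push 1
augment #7: 10→4→0→8→1→6→5 push 2
augment #8: 10→7→0→8→1→6→5 push 2
max flow = 34; residual-reachable set from 10 gives S-side
cut edges (S→T): {(0,5), (3,1), (3,5), (4,1), (8,1)} total cap 34

Min-cut arcs: {(0,5), (3,1), (3,5), (4,1), (8,1)} (total capacity 34)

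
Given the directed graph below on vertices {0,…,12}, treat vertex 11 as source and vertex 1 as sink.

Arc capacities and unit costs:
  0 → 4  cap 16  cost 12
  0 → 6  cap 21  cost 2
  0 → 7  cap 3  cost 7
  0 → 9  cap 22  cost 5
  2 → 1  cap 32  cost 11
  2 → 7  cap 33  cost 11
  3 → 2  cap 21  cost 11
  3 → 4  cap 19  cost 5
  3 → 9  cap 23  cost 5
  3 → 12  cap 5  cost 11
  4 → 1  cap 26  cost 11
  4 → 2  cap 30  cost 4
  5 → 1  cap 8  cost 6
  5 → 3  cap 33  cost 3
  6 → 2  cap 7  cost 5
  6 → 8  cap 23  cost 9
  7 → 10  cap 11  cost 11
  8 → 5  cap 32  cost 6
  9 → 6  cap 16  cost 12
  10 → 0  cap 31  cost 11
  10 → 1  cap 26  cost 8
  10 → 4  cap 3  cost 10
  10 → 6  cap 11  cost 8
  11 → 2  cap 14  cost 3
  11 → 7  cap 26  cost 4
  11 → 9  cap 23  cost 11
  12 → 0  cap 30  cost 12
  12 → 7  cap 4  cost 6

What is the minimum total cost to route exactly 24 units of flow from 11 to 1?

Minimum cost for 24 units: 426

shortest-cost path #1: 11→2→1 push 14 @ unit cost 14 (adds 196)
shortest-cost path #2: 11→7→10→1 push 10 @ unit cost 23 (adds 230)
total cost = 426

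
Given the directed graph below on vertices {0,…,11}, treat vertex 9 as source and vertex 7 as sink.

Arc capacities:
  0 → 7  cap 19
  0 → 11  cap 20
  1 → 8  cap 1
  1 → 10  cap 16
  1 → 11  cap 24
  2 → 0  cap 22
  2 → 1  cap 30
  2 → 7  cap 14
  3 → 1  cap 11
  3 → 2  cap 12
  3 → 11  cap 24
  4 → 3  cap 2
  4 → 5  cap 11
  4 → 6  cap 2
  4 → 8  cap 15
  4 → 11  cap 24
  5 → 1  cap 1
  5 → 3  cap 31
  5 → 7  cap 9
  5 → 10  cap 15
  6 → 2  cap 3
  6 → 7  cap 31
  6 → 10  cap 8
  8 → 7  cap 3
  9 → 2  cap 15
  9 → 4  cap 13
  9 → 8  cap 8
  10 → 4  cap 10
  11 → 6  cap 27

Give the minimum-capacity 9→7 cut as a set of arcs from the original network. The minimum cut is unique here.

augment #1: 9→2→7 push 14
augment #2: 9→8→7 push 3
augment #3: 9→2→0→7 push 1
augment #4: 9→4→5→7 push 9
augment #5: 9→4→6→7 push 2
augment #6: 9→4→11→6→7 push 2
max flow = 31; residual-reachable set from 9 gives S-side
cut edges (S→T): {(8,7), (9,2), (9,4)} total cap 31

Min-cut arcs: {(8,7), (9,2), (9,4)} (total capacity 31)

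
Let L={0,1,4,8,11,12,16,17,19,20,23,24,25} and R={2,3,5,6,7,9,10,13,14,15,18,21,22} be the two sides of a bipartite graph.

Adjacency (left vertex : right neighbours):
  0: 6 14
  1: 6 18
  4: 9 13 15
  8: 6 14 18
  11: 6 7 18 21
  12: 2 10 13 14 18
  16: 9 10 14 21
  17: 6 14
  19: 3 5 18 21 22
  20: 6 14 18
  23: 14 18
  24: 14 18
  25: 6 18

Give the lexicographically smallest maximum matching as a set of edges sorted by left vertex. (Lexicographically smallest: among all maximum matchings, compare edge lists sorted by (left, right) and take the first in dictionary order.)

Lex-smallest maximum matching: {(0,6), (1,18), (4,9), (8,14), (11,7), (12,2), (16,10), (19,3)}

|M| = 8 (so the lex-smallest maximum matching has 8 edges)
process left vertices in ascending order; for each, take the smallest-labelled available neighbour that still permits 8 edges overall, or leave it unmatched if none does
lex-smallest matching: {0-6, 1-18, 4-9, 8-14, 11-7, 12-2, 16-10, 19-3}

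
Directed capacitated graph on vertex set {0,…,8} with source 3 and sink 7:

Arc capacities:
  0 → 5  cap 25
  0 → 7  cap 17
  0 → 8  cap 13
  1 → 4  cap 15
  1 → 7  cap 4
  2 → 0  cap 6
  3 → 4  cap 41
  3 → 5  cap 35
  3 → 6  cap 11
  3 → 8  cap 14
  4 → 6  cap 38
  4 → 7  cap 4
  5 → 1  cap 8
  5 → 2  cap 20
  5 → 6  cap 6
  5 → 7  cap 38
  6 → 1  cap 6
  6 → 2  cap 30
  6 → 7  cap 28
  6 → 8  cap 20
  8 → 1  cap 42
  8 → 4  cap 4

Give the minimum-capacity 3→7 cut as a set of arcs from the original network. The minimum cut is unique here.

Min-cut arcs: {(1,7), (2,0), (3,5), (4,7), (6,7)} (total capacity 77)

augment #1: 3→4→7 push 4
augment #2: 3→5→7 push 35
augment #3: 3→6→7 push 11
augment #4: 3→4→6→7 push 17
augment #5: 3→8→1→7 push 4
augment #6: 3→4→6→2→0→7 push 6
max flow = 77; residual-reachable set from 3 gives S-side
cut edges (S→T): {(1,7), (2,0), (3,5), (4,7), (6,7)} total cap 77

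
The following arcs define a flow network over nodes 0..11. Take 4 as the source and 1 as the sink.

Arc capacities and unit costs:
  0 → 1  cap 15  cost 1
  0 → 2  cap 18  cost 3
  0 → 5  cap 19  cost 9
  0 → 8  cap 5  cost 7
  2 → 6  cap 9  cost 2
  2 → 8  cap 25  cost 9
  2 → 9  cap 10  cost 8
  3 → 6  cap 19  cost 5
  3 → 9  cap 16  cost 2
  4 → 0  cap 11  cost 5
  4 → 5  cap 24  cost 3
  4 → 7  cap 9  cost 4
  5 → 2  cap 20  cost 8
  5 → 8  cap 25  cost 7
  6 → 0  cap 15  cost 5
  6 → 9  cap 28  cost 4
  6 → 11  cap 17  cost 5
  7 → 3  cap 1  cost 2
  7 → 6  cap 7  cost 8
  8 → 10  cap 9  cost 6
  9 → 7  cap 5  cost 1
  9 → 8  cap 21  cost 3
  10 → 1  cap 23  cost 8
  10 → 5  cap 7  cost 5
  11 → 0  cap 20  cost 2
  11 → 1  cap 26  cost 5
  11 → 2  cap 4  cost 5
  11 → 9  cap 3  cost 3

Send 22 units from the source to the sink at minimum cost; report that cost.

shortest-cost path #1: 4→0→1 push 11 @ unit cost 6 (adds 66)
shortest-cost path #2: 4→7→3→6→0→1 push 1 @ unit cost 17 (adds 17)
shortest-cost path #3: 4→7→6→0→1 push 3 @ unit cost 18 (adds 54)
shortest-cost path #4: 4→7→6→11→1 push 4 @ unit cost 22 (adds 88)
shortest-cost path #5: 4→5→2→6→11→1 push 3 @ unit cost 23 (adds 69)
total cost = 294

Minimum cost for 22 units: 294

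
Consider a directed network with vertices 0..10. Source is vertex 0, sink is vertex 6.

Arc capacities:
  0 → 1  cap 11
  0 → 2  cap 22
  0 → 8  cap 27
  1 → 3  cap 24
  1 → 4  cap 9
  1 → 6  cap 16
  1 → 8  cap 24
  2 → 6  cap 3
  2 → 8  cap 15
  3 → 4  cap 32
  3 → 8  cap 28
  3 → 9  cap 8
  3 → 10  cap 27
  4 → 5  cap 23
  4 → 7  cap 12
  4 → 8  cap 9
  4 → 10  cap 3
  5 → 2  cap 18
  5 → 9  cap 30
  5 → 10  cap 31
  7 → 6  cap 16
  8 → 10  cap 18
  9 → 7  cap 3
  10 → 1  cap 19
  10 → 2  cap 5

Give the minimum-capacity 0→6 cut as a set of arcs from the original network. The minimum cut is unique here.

Min-cut arcs: {(0,1), (2,6), (8,10)} (total capacity 32)

augment #1: 0→1→6 push 11
augment #2: 0→2→6 push 3
augment #3: 0→8→10→1→6 push 5
augment #4: 0→8→10→1→4→7→6 push 9
augment #5: 0→8→10→1→3→4→7→6 push 3
augment #6: 0→8→10→1→3→9→7→6 push 1
max flow = 32; residual-reachable set from 0 gives S-side
cut edges (S→T): {(0,1), (2,6), (8,10)} total cap 32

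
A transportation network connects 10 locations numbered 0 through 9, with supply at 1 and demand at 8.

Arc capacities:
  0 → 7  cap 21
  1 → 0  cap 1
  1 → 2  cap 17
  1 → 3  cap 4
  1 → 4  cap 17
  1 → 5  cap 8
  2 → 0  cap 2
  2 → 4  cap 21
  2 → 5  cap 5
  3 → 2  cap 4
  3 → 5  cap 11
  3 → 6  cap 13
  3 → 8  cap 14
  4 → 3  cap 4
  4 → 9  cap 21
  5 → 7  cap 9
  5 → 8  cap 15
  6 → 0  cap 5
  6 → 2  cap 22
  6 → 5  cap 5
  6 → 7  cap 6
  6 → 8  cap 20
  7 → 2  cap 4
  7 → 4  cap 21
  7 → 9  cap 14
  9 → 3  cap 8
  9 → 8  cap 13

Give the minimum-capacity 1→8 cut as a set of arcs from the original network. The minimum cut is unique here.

Min-cut arcs: {(1,3), (1,5), (2,5), (4,3), (9,3), (9,8)} (total capacity 42)

augment #1: 1→3→8 push 4
augment #2: 1→5→8 push 8
augment #3: 1→2→5→8 push 5
augment #4: 1→4→3→8 push 4
augment #5: 1→4→9→8 push 13
augment #6: 1→0→7→9→3→8 push 1
augment #7: 1→2→4→9→3→8 push 5
augment #8: 1→2→4→9→3→5→8 push 2
max flow = 42; residual-reachable set from 1 gives S-side
cut edges (S→T): {(1,3), (1,5), (2,5), (4,3), (9,3), (9,8)} total cap 42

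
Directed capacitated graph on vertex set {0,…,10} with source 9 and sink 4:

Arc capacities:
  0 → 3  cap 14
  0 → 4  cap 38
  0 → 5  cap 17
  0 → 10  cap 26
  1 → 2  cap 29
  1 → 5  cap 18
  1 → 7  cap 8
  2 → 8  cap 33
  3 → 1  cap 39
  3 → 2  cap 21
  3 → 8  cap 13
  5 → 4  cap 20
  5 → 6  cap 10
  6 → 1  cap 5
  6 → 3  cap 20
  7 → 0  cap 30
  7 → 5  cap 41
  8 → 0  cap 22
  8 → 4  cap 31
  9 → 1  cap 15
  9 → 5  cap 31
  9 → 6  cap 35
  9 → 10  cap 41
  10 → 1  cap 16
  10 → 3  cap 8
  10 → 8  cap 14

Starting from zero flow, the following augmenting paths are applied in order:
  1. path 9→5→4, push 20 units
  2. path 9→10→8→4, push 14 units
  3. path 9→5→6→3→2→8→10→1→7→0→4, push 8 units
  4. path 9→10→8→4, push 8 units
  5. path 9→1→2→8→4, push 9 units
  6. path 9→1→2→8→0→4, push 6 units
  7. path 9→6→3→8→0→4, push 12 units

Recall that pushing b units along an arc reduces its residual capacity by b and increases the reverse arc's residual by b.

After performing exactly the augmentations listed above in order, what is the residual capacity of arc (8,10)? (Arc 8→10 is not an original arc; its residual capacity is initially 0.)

after path 1 (9→5→4, push 20): res(8,10)=0
after path 2 (9→10→8→4, push 14): res(8,10)=14
after path 3 (9→5→6→3→2→8→10→1→7→0→4, push 8): res(8,10)=6
after path 4 (9→10→8→4, push 8): res(8,10)=14
after path 5 (9→1→2→8→4, push 9): res(8,10)=14
after path 6 (9→1→2→8→0→4, push 6): res(8,10)=14
after path 7 (9→6→3→8→0→4, push 12): res(8,10)=14

Residual capacity of (8,10): 14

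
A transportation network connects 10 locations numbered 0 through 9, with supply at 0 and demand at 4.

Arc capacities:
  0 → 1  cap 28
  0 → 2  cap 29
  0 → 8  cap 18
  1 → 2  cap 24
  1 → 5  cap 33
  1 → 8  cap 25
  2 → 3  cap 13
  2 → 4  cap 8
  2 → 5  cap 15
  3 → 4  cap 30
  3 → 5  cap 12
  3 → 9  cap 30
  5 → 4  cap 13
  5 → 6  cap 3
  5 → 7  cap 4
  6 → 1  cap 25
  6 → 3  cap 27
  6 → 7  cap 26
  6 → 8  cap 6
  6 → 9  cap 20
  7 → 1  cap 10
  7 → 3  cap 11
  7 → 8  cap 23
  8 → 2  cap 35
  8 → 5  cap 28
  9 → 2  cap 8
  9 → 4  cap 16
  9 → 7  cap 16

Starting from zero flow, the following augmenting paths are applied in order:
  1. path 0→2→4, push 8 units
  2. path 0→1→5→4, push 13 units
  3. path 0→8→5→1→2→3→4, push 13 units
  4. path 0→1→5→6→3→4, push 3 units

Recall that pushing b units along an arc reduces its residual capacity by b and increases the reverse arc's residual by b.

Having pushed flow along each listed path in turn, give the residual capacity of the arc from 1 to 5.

after path 1 (0→2→4, push 8): res(1,5)=33
after path 2 (0→1→5→4, push 13): res(1,5)=20
after path 3 (0→8→5→1→2→3→4, push 13): res(1,5)=33
after path 4 (0→1→5→6→3→4, push 3): res(1,5)=30

Residual capacity of (1,5): 30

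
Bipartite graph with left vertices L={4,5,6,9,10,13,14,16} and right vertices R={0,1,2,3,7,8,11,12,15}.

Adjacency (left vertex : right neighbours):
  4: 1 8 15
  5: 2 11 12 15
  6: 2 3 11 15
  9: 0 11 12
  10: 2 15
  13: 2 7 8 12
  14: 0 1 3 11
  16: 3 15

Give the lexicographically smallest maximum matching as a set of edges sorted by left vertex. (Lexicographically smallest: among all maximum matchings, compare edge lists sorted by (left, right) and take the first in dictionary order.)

|M| = 8 (so the lex-smallest maximum matching has 8 edges)
process left vertices in ascending order; for each, take the smallest-labelled available neighbour that still permits 8 edges overall, or leave it unmatched if none does
lex-smallest matching: {4-1, 5-2, 6-11, 9-12, 10-15, 13-7, 14-0, 16-3}

Lex-smallest maximum matching: {(4,1), (5,2), (6,11), (9,12), (10,15), (13,7), (14,0), (16,3)}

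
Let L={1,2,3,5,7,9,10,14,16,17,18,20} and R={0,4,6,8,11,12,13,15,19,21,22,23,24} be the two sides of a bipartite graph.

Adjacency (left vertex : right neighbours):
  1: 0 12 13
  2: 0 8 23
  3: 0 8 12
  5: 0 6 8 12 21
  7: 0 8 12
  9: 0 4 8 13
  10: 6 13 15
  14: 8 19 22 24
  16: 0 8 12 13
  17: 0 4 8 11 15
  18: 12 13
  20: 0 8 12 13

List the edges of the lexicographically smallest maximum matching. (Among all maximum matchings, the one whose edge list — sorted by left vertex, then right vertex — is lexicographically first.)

|M| = 10 (so the lex-smallest maximum matching has 10 edges)
process left vertices in ascending order; for each, take the smallest-labelled available neighbour that still permits 10 edges overall, or leave it unmatched if none does
lex-smallest matching: {1-0, 2-23, 3-8, 5-6, 7-12, 9-4, 10-15, 14-19, 16-13, 17-11}

Lex-smallest maximum matching: {(1,0), (2,23), (3,8), (5,6), (7,12), (9,4), (10,15), (14,19), (16,13), (17,11)}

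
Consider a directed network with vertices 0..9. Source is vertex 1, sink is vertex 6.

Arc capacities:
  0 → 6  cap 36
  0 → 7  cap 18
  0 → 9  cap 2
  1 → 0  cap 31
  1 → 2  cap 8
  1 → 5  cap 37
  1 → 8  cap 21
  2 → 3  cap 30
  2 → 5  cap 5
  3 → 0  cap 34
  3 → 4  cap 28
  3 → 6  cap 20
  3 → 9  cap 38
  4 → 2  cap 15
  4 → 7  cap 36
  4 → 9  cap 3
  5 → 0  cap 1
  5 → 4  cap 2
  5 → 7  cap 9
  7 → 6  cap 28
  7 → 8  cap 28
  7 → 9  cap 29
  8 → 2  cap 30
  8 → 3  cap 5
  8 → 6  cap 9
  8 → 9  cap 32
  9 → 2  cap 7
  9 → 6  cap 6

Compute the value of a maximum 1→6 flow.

Maximum flow value: 72

augment #1: 1→0→6 bottleneck 31, total now 31
augment #2: 1→8→6 bottleneck 9, total now 40
augment #3: 1→2→3→6 bottleneck 8, total now 48
augment #4: 1→5→0→6 bottleneck 1, total now 49
augment #5: 1→5→7→6 bottleneck 9, total now 58
augment #6: 1→8→3→6 bottleneck 5, total now 63
augment #7: 1→8→9→6 bottleneck 6, total now 69
augment #8: 1→5→4→7→6 bottleneck 2, total now 71
augment #9: 1→8→2→3→6 bottleneck 1, total now 72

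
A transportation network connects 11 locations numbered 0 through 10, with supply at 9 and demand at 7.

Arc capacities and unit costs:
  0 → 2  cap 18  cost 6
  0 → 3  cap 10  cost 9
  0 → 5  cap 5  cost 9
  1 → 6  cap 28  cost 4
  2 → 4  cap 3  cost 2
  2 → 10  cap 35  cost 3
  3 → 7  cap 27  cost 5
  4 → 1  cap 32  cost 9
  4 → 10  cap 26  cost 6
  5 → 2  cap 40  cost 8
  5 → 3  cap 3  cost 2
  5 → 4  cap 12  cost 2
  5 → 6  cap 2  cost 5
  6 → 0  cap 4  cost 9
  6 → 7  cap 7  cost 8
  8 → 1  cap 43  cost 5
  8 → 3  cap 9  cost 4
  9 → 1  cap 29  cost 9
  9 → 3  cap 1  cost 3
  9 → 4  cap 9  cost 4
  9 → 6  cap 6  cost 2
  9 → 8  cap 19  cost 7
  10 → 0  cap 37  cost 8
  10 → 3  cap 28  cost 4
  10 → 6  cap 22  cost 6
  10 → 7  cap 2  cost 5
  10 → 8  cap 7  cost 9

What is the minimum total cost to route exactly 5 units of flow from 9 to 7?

Minimum cost for 5 units: 48

shortest-cost path #1: 9→3→7 push 1 @ unit cost 8 (adds 8)
shortest-cost path #2: 9→6→7 push 4 @ unit cost 10 (adds 40)
total cost = 48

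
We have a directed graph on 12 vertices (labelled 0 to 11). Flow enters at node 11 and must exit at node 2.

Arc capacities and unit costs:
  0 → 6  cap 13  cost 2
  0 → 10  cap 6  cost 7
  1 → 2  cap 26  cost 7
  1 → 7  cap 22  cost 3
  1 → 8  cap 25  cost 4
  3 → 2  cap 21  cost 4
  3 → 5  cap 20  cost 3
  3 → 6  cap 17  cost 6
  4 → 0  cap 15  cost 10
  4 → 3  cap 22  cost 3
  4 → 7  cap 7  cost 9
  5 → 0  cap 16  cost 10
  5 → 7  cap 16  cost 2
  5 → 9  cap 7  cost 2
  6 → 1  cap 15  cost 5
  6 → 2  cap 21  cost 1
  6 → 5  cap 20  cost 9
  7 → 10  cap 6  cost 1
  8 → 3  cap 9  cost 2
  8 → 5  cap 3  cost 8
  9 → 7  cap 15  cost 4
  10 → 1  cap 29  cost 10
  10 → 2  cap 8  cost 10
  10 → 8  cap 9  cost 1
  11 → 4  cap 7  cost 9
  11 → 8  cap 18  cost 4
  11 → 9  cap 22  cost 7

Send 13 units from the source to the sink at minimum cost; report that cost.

Minimum cost for 13 units: 154

shortest-cost path #1: 11→8→3→2 push 9 @ unit cost 10 (adds 90)
shortest-cost path #2: 11→4→3→2 push 4 @ unit cost 16 (adds 64)
total cost = 154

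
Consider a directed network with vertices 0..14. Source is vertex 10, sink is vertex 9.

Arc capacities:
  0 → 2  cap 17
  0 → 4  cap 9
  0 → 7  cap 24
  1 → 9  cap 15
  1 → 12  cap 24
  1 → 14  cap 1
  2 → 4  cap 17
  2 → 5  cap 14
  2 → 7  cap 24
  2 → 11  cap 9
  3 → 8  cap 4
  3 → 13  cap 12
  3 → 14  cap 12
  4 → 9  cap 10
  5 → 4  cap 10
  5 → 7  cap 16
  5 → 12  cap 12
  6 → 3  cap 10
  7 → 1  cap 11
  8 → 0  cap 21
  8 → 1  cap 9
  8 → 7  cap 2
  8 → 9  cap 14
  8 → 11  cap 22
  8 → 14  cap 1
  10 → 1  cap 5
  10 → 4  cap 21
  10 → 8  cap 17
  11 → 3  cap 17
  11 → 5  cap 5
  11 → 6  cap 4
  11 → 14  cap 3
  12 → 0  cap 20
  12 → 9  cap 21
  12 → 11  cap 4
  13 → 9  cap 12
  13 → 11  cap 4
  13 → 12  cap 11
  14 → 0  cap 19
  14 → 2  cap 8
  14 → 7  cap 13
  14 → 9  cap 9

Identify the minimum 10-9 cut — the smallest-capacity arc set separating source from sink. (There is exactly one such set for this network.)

Min-cut arcs: {(4,9), (10,1), (10,8)} (total capacity 32)

augment #1: 10→1→9 push 5
augment #2: 10→4→9 push 10
augment #3: 10→8→9 push 14
augment #4: 10→8→1→9 push 3
max flow = 32; residual-reachable set from 10 gives S-side
cut edges (S→T): {(4,9), (10,1), (10,8)} total cap 32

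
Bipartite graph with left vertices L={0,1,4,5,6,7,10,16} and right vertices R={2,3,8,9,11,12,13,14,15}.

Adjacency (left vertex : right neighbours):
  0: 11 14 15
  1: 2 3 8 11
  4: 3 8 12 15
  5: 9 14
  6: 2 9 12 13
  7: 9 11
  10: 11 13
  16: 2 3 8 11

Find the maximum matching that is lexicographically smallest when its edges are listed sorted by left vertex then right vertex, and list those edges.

|M| = 8 (so the lex-smallest maximum matching has 8 edges)
process left vertices in ascending order; for each, take the smallest-labelled available neighbour that still permits 8 edges overall, or leave it unmatched if none does
lex-smallest matching: {0-11, 1-2, 4-3, 5-14, 6-12, 7-9, 10-13, 16-8}

Lex-smallest maximum matching: {(0,11), (1,2), (4,3), (5,14), (6,12), (7,9), (10,13), (16,8)}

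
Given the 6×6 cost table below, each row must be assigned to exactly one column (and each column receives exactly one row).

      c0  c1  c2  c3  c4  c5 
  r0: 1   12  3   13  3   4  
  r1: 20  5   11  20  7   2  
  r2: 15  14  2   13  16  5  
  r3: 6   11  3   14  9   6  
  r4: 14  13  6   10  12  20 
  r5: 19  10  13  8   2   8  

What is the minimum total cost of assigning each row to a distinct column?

one of 2 optimal assignments: row0→col0 (cost 1), row1→col1 (cost 5), row2→col2 (cost 2), row3→col5 (cost 6), row4→col3 (cost 10), row5→col4 (cost 2)
total = 1 + 5 + 2 + 6 + 10 + 2 = 26

Minimum assignment cost: 26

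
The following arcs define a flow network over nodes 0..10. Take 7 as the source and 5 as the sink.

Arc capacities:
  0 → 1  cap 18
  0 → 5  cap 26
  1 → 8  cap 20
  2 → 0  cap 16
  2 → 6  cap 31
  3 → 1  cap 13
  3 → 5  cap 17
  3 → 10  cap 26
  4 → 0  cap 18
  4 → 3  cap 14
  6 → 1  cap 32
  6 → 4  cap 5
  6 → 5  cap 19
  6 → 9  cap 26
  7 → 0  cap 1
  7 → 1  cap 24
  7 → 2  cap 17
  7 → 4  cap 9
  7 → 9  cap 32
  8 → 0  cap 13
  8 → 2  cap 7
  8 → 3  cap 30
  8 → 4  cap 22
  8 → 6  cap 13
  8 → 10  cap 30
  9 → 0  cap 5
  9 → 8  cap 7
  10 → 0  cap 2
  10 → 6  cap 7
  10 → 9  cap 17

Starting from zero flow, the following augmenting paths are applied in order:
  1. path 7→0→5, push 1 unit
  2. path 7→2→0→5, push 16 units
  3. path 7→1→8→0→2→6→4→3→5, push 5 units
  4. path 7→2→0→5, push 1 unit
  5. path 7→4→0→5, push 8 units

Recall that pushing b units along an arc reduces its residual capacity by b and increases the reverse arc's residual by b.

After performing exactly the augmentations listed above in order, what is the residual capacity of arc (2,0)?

after path 1 (7→0→5, push 1): res(2,0)=16
after path 2 (7→2→0→5, push 16): res(2,0)=0
after path 3 (7→1→8→0→2→6→4→3→5, push 5): res(2,0)=5
after path 4 (7→2→0→5, push 1): res(2,0)=4
after path 5 (7→4→0→5, push 8): res(2,0)=4

Residual capacity of (2,0): 4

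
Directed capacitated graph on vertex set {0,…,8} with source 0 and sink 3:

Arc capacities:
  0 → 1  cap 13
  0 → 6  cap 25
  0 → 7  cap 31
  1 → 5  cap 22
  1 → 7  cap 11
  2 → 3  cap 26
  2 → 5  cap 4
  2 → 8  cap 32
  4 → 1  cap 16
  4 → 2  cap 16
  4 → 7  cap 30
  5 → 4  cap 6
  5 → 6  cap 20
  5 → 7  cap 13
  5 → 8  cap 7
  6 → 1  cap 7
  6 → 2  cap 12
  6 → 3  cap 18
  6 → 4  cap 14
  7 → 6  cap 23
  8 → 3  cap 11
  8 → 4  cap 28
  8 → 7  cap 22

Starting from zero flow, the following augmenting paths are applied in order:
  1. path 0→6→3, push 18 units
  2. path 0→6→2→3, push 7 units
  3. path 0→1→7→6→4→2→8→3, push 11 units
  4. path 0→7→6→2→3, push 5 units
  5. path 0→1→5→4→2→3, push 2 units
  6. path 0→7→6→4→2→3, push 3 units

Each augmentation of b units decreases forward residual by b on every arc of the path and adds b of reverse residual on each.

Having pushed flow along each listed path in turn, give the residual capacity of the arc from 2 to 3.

Residual capacity of (2,3): 9

after path 1 (0→6→3, push 18): res(2,3)=26
after path 2 (0→6→2→3, push 7): res(2,3)=19
after path 3 (0→1→7→6→4→2→8→3, push 11): res(2,3)=19
after path 4 (0→7→6→2→3, push 5): res(2,3)=14
after path 5 (0→1→5→4→2→3, push 2): res(2,3)=12
after path 6 (0→7→6→4→2→3, push 3): res(2,3)=9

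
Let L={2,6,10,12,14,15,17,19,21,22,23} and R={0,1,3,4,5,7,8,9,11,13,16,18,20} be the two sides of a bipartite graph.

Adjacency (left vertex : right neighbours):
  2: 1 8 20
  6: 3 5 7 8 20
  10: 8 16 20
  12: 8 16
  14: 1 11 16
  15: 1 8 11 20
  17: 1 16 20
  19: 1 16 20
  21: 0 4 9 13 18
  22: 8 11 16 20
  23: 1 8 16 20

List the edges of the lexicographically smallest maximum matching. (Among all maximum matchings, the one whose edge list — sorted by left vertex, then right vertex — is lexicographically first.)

Lex-smallest maximum matching: {(2,1), (6,3), (10,8), (12,16), (14,11), (15,20), (21,0)}

|M| = 7 (so the lex-smallest maximum matching has 7 edges)
process left vertices in ascending order; for each, take the smallest-labelled available neighbour that still permits 7 edges overall, or leave it unmatched if none does
lex-smallest matching: {2-1, 6-3, 10-8, 12-16, 14-11, 15-20, 21-0}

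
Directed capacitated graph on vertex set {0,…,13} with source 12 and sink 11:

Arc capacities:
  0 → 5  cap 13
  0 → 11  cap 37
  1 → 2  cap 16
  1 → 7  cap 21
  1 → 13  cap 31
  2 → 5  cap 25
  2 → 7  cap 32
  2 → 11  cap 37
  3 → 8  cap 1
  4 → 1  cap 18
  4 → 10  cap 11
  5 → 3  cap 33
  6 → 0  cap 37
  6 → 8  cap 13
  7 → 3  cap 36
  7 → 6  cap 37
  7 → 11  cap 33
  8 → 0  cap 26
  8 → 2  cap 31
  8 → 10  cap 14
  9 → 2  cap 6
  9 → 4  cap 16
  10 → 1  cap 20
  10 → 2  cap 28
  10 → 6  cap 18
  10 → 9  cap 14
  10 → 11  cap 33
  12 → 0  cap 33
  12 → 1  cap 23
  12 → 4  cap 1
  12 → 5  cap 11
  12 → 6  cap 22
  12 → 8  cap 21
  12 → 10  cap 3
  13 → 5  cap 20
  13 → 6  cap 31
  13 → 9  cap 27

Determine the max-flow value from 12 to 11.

Maximum flow value: 99

augment #1: 12→0→11 bottleneck 33, total now 33
augment #2: 12→10→11 bottleneck 3, total now 36
augment #3: 12→1→2→11 bottleneck 16, total now 52
augment #4: 12→1→7→11 bottleneck 7, total now 59
augment #5: 12→4→10→11 bottleneck 1, total now 60
augment #6: 12→6→0→11 bottleneck 4, total now 64
augment #7: 12→8→2→11 bottleneck 21, total now 85
augment #8: 12→6→8→10→11 bottleneck 13, total now 98
augment #9: 12→5→3→8→10→11 bottleneck 1, total now 99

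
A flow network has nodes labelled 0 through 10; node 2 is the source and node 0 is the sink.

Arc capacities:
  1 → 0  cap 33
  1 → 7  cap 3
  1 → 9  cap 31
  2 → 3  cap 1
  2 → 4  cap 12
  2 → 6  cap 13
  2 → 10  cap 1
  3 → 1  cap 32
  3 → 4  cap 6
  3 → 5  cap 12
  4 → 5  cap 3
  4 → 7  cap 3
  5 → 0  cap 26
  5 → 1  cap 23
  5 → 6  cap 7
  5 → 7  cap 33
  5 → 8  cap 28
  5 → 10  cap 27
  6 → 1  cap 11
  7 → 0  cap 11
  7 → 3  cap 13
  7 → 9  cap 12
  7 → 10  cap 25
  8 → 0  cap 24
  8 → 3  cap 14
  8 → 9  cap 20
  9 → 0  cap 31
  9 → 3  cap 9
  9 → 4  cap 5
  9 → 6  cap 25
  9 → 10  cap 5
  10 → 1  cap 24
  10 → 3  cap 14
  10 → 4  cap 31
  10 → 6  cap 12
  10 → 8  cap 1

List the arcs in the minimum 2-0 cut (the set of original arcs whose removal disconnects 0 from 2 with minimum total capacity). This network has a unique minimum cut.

augment #1: 2→3→1→0 push 1
augment #2: 2→4→5→0 push 3
augment #3: 2→4→7→0 push 3
augment #4: 2→6→1→0 push 11
augment #5: 2→10→1→0 push 1
max flow = 19; residual-reachable set from 2 gives S-side
cut edges (S→T): {(2,3), (2,10), (4,5), (4,7), (6,1)} total cap 19

Min-cut arcs: {(2,3), (2,10), (4,5), (4,7), (6,1)} (total capacity 19)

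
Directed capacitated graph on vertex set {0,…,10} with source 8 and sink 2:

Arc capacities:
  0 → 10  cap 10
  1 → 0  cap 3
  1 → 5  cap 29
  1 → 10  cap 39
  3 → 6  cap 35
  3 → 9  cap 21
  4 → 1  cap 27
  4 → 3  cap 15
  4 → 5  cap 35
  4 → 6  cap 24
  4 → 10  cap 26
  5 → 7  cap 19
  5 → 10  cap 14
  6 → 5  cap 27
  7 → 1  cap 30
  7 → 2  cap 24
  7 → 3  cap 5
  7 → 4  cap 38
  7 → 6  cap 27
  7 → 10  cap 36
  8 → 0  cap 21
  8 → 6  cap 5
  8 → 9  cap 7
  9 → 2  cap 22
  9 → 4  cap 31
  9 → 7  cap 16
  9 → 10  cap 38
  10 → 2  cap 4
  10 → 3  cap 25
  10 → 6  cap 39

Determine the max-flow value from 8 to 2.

augment #1: 8→9→2 bottleneck 7, total now 7
augment #2: 8→0→10→2 bottleneck 4, total now 11
augment #3: 8→6→5→7→2 bottleneck 5, total now 16
augment #4: 8→0→10→3→9→2 bottleneck 6, total now 22

Maximum flow value: 22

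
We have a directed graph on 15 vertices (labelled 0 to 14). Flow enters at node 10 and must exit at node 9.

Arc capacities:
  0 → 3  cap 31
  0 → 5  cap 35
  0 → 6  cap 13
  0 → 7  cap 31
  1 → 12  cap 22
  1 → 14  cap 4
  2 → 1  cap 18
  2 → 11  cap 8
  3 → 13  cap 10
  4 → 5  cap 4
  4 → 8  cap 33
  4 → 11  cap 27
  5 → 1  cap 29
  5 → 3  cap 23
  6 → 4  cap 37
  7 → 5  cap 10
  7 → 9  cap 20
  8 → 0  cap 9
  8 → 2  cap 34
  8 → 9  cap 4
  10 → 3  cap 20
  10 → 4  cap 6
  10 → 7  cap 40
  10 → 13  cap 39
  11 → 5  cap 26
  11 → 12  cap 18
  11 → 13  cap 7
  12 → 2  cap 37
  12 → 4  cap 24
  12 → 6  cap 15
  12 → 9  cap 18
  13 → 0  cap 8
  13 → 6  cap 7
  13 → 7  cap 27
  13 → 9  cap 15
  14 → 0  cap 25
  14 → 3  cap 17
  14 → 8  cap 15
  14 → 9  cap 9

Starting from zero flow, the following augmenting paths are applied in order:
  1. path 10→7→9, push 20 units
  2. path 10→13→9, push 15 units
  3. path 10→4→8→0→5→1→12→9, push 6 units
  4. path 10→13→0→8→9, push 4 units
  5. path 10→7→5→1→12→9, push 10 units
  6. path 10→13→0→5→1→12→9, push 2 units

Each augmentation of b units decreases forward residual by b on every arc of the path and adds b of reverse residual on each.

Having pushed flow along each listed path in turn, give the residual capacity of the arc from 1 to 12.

Residual capacity of (1,12): 4

after path 1 (10→7→9, push 20): res(1,12)=22
after path 2 (10→13→9, push 15): res(1,12)=22
after path 3 (10→4→8→0→5→1→12→9, push 6): res(1,12)=16
after path 4 (10→13→0→8→9, push 4): res(1,12)=16
after path 5 (10→7→5→1→12→9, push 10): res(1,12)=6
after path 6 (10→13→0→5→1→12→9, push 2): res(1,12)=4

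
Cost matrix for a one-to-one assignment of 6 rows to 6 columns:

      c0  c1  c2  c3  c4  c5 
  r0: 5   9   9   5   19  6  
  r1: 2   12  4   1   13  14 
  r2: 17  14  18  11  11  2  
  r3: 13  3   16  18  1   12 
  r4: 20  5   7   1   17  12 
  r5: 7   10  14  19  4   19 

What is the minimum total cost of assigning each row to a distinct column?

optimal assignment: row0→col0 (cost 5), row1→col2 (cost 4), row2→col5 (cost 2), row3→col1 (cost 3), row4→col3 (cost 1), row5→col4 (cost 4)
total = 5 + 4 + 2 + 3 + 1 + 4 = 19

Minimum assignment cost: 19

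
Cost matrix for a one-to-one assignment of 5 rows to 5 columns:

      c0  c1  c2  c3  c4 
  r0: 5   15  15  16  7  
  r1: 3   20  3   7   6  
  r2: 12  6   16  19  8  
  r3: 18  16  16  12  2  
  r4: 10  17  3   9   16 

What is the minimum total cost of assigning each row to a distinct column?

Minimum assignment cost: 23

optimal assignment: row0→col0 (cost 5), row1→col3 (cost 7), row2→col1 (cost 6), row3→col4 (cost 2), row4→col2 (cost 3)
total = 5 + 7 + 6 + 2 + 3 = 23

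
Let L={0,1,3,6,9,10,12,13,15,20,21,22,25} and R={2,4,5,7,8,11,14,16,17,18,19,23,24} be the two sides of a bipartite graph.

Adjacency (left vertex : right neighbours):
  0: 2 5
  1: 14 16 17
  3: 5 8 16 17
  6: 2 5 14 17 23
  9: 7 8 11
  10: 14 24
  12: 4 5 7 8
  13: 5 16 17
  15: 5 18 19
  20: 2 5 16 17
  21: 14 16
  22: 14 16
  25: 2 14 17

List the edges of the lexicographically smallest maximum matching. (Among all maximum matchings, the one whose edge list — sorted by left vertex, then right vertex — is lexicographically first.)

|M| = 11 (so the lex-smallest maximum matching has 11 edges)
process left vertices in ascending order; for each, take the smallest-labelled available neighbour that still permits 11 edges overall, or leave it unmatched if none does
lex-smallest matching: {0-2, 1-14, 3-8, 6-23, 9-7, 10-24, 12-4, 13-5, 15-18, 20-16, 25-17}

Lex-smallest maximum matching: {(0,2), (1,14), (3,8), (6,23), (9,7), (10,24), (12,4), (13,5), (15,18), (20,16), (25,17)}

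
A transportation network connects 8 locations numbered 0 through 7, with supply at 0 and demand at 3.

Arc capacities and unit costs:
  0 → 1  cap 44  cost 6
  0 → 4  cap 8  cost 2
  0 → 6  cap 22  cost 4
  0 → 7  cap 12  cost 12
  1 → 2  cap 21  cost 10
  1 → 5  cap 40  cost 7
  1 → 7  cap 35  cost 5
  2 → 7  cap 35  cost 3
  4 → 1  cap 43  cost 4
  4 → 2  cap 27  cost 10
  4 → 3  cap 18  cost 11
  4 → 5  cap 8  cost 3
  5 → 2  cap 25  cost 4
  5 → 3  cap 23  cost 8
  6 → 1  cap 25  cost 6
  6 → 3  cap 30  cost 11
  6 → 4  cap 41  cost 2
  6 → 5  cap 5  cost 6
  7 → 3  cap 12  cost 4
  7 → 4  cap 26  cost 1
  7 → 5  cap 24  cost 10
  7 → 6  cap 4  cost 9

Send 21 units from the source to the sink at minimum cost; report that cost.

Minimum cost for 21 units: 299

shortest-cost path #1: 0→4→3 push 8 @ unit cost 13 (adds 104)
shortest-cost path #2: 0→6→3 push 13 @ unit cost 15 (adds 195)
total cost = 299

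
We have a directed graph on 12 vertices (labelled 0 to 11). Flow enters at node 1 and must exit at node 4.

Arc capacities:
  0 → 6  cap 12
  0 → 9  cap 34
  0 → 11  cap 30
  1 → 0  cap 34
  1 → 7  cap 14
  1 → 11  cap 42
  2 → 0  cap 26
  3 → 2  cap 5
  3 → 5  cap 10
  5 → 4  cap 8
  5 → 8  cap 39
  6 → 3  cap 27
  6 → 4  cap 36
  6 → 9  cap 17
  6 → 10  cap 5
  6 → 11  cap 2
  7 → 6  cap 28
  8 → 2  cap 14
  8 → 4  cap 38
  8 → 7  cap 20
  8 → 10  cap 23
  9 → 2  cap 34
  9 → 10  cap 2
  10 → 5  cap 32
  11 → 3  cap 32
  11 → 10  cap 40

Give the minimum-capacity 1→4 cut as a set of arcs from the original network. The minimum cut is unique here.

Min-cut arcs: {(0,6), (1,7), (3,5), (10,5)} (total capacity 68)

augment #1: 1→0→6→4 push 12
augment #2: 1→7→6→4 push 14
augment #3: 1→11→3→5→4 push 8
augment #4: 1→11→3→5→8→4 push 2
augment #5: 1→11→10→5→8→4 push 32
max flow = 68; residual-reachable set from 1 gives S-side
cut edges (S→T): {(0,6), (1,7), (3,5), (10,5)} total cap 68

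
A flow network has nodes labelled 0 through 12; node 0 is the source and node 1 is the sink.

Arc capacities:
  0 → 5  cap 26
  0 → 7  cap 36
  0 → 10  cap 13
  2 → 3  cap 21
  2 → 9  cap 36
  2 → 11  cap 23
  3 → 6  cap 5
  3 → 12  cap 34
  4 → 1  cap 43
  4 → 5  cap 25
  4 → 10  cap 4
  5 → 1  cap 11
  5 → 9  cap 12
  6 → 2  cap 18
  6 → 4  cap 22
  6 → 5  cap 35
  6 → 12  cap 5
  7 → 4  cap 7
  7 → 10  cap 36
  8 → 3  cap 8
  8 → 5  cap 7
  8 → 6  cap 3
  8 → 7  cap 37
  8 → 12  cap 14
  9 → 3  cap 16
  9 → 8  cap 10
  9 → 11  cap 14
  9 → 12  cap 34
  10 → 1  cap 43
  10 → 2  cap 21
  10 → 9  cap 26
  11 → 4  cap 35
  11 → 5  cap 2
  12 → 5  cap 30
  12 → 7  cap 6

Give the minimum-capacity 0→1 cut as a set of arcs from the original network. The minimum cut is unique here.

augment #1: 0→5→1 push 11
augment #2: 0→10→1 push 13
augment #3: 0→7→4→1 push 7
augment #4: 0→7→10→1 push 29
augment #5: 0→5→9→11→4→1 push 12
max flow = 72; residual-reachable set from 0 gives S-side
cut edges (S→T): {(0,7), (0,10), (5,1), (5,9)} total cap 72

Min-cut arcs: {(0,7), (0,10), (5,1), (5,9)} (total capacity 72)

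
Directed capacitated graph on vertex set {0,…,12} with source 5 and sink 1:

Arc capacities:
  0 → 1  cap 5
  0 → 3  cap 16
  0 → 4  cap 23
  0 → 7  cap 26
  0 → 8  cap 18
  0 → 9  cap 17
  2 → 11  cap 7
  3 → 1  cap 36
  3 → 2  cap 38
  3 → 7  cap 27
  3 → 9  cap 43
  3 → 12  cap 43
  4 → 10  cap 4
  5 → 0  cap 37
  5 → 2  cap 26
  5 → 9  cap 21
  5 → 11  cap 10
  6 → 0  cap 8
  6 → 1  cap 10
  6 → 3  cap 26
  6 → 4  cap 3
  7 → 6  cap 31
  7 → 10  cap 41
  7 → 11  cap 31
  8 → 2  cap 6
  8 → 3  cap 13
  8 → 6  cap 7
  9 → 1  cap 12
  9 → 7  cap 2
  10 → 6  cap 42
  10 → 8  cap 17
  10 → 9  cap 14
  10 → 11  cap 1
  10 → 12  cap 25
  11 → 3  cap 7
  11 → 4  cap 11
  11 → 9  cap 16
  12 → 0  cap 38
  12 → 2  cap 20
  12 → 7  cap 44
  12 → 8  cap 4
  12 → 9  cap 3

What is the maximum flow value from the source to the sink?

augment #1: 5→0→1 bottleneck 5, total now 5
augment #2: 5→9→1 bottleneck 12, total now 17
augment #3: 5→0→3→1 bottleneck 16, total now 33
augment #4: 5→11→3→1 bottleneck 7, total now 40
augment #5: 5→0→7→6→1 bottleneck 10, total now 50
augment #6: 5→0→8→3→1 bottleneck 6, total now 56
augment #7: 5→9→7→6→3→1 bottleneck 2, total now 58
augment #8: 5→11→4→10→6→3→1 bottleneck 3, total now 61
augment #9: 5→2→11→4→10→6→3→1 bottleneck 1, total now 62

Maximum flow value: 62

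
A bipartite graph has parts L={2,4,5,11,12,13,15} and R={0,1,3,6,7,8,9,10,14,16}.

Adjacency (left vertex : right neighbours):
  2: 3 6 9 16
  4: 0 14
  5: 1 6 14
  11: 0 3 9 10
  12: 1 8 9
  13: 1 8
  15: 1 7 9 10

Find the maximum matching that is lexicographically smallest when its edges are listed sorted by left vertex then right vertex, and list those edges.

Lex-smallest maximum matching: {(2,3), (4,0), (5,1), (11,10), (12,9), (13,8), (15,7)}

|M| = 7 (so the lex-smallest maximum matching has 7 edges)
process left vertices in ascending order; for each, take the smallest-labelled available neighbour that still permits 7 edges overall, or leave it unmatched if none does
lex-smallest matching: {2-3, 4-0, 5-1, 11-10, 12-9, 13-8, 15-7}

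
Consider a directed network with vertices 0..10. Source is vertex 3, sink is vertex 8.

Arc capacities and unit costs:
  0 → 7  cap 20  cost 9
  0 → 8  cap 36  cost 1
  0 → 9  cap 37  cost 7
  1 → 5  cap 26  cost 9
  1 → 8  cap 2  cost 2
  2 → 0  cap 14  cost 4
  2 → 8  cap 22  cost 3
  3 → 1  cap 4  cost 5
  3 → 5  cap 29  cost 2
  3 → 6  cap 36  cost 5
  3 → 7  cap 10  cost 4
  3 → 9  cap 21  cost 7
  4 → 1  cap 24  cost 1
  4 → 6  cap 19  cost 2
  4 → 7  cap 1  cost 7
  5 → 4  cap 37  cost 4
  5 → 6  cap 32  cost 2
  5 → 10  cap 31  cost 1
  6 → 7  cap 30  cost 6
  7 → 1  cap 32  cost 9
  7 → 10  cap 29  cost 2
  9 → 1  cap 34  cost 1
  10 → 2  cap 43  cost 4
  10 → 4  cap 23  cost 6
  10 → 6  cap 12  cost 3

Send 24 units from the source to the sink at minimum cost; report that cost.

shortest-cost path #1: 3→1→8 push 2 @ unit cost 7 (adds 14)
shortest-cost path #2: 3→5→10→2→8 push 22 @ unit cost 10 (adds 220)
total cost = 234

Minimum cost for 24 units: 234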